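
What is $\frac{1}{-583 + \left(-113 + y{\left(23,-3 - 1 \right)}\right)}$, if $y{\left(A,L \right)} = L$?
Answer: $- \frac{1}{700} \approx -0.0014286$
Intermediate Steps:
$\frac{1}{-583 + \left(-113 + y{\left(23,-3 - 1 \right)}\right)} = \frac{1}{-583 - 117} = \frac{1}{-700} = - \frac{1}{700}$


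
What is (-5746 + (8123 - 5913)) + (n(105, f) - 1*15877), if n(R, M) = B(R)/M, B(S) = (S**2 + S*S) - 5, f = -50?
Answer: -198539/10 ≈ -19854.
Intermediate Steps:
B(S) = -5 + 2*S**2 (B(S) = (S**2 + S**2) - 5 = 2*S**2 - 5 = -5 + 2*S**2)
n(R, M) = (-5 + 2*R**2)/M
(-5746 + (8123 - 5913)) + (n(105, f) - 1*15877) = (-5746 + (8123 - 5913)) + ((-5 + 2*105**2)/(-50) - 1*15877) = (-5746 + 2210) + (-(-5 + 2*11025)/50 - 15877) = -3536 + (-(-5 + 22050)/50 - 15877) = -3536 + (-1/50*22045 - 15877) = -3536 + (-4409/10 - 15877) = -3536 - 163179/10 = -198539/10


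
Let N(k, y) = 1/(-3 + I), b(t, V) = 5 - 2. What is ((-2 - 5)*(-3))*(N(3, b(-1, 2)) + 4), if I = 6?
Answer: 91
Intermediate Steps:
b(t, V) = 3
N(k, y) = ⅓ (N(k, y) = 1/(-3 + 6) = 1/3 = ⅓)
((-2 - 5)*(-3))*(N(3, b(-1, 2)) + 4) = ((-2 - 5)*(-3))*(⅓ + 4) = -7*(-3)*(13/3) = 21*(13/3) = 91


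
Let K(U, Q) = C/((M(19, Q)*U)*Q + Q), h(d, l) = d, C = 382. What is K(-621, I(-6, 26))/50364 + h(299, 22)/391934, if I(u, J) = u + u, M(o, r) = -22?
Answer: 617209199107/809096790012264 ≈ 0.00076284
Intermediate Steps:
I(u, J) = 2*u
K(U, Q) = 382/(Q - 22*Q*U) (K(U, Q) = 382/((-22*U)*Q + Q) = 382/(-22*Q*U + Q) = 382/(Q - 22*Q*U))
K(-621, I(-6, 26))/50364 + h(299, 22)/391934 = (382/(((2*(-6)))*(1 - 22*(-621))))/50364 + 299/391934 = (382/(-12*(1 + 13662)))*(1/50364) + 299*(1/391934) = (382*(-1/12)/13663)*(1/50364) + 299/391934 = (382*(-1/12)*(1/13663))*(1/50364) + 299/391934 = -191/81978*1/50364 + 299/391934 = -191/4128739992 + 299/391934 = 617209199107/809096790012264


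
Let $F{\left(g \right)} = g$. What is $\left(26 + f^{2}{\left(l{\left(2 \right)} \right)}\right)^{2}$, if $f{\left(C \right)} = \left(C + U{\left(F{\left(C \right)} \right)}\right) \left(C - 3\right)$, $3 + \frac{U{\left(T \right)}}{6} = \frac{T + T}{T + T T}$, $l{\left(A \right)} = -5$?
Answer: $1874024100$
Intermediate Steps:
$U{\left(T \right)} = -18 + \frac{12 T}{T + T^{2}}$ ($U{\left(T \right)} = -18 + 6 \frac{T + T}{T + T T} = -18 + 6 \frac{2 T}{T + T^{2}} = -18 + \frac{12 T}{T + T^{2}}$)
$f{\left(C \right)} = \left(-3 + C\right) \left(C + \frac{6 \left(-1 - 3 C\right)}{1 + C}\right)$ ($f{\left(C \right)} = \left(C + \frac{6 \left(-1 - 3 C\right)}{1 + C}\right) \left(C - 3\right) = \left(C + \frac{6 \left(-1 - 3 C\right)}{1 + C}\right) \left(-3 + C\right) = \left(-3 + C\right) \left(C + \frac{6 \left(-1 - 3 C\right)}{1 + C}\right)$)
$\left(26 + f^{2}{\left(l{\left(2 \right)} \right)}\right)^{2} = \left(26 + \left(\frac{18 + \left(-5\right)^{3} - 20 \left(-5\right)^{2} + 45 \left(-5\right)}{1 - 5}\right)^{2}\right)^{2} = \left(26 + \left(\frac{18 - 125 - 500 - 225}{-4}\right)^{2}\right)^{2} = \left(26 + \left(- \frac{18 - 125 - 500 - 225}{4}\right)^{2}\right)^{2} = \left(26 + \left(\left(- \frac{1}{4}\right) \left(-832\right)\right)^{2}\right)^{2} = \left(26 + 208^{2}\right)^{2} = \left(26 + 43264\right)^{2} = 43290^{2} = 1874024100$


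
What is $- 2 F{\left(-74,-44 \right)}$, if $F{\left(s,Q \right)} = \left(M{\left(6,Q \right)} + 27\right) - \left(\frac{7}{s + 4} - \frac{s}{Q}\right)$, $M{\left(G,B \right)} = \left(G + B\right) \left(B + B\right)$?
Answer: $- \frac{371006}{55} \approx -6745.6$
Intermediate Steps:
$M{\left(G,B \right)} = 2 B \left(B + G\right)$ ($M{\left(G,B \right)} = \left(B + G\right) 2 B = 2 B \left(B + G\right)$)
$F{\left(s,Q \right)} = 27 - \frac{7}{4 + s} + \frac{s}{Q} + 2 Q \left(6 + Q\right)$ ($F{\left(s,Q \right)} = \left(2 Q \left(Q + 6\right) + 27\right) - \left(\frac{7}{s + 4} - \frac{s}{Q}\right) = \left(2 Q \left(6 + Q\right) + 27\right) - \left(\frac{7}{4 + s} - \frac{s}{Q}\right) = \left(27 + 2 Q \left(6 + Q\right)\right) - \left(\frac{7}{4 + s} - \frac{s}{Q}\right) = 27 - \frac{7}{4 + s} + \frac{s}{Q} + 2 Q \left(6 + Q\right)$)
$- 2 F{\left(-74,-44 \right)} = - 2 \frac{\left(-74\right)^{2} + 4 \left(-74\right) + 101 \left(-44\right) + 8 \left(-44\right)^{2} \left(6 - 44\right) + 27 \left(-44\right) \left(-74\right) + 2 \left(-74\right) \left(-44\right)^{2} \left(6 - 44\right)}{\left(-44\right) \left(4 - 74\right)} = - 2 \left(- \frac{5476 - 296 - 4444 + 8 \cdot 1936 \left(-38\right) + 87912 + 2 \left(-74\right) 1936 \left(-38\right)}{44 \left(-70\right)}\right) = - 2 \left(\left(- \frac{1}{44}\right) \left(- \frac{1}{70}\right) \left(5476 - 296 - 4444 - 588544 + 87912 + 10888064\right)\right) = - 2 \left(\left(- \frac{1}{44}\right) \left(- \frac{1}{70}\right) 10388168\right) = \left(-2\right) \frac{185503}{55} = - \frac{371006}{55}$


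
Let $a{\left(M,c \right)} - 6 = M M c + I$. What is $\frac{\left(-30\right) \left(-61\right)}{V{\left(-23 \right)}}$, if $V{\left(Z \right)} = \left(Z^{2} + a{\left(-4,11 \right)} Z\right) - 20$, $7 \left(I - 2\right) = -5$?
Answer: $- \frac{6405}{12973} \approx -0.49372$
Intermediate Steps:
$I = \frac{9}{7}$ ($I = 2 + \frac{1}{7} \left(-5\right) = 2 - \frac{5}{7} = \frac{9}{7} \approx 1.2857$)
$a{\left(M,c \right)} = \frac{51}{7} + c M^{2}$ ($a{\left(M,c \right)} = 6 + \left(M M c + \frac{9}{7}\right) = 6 + \left(M^{2} c + \frac{9}{7}\right) = 6 + \left(c M^{2} + \frac{9}{7}\right) = 6 + \left(\frac{9}{7} + c M^{2}\right) = \frac{51}{7} + c M^{2}$)
$V{\left(Z \right)} = -20 + Z^{2} + \frac{1283 Z}{7}$ ($V{\left(Z \right)} = \left(Z^{2} + \left(\frac{51}{7} + 11 \left(-4\right)^{2}\right) Z\right) - 20 = \left(Z^{2} + \left(\frac{51}{7} + 11 \cdot 16\right) Z\right) - 20 = \left(Z^{2} + \left(\frac{51}{7} + 176\right) Z\right) - 20 = \left(Z^{2} + \frac{1283 Z}{7}\right) - 20 = -20 + Z^{2} + \frac{1283 Z}{7}$)
$\frac{\left(-30\right) \left(-61\right)}{V{\left(-23 \right)}} = \frac{\left(-30\right) \left(-61\right)}{-20 + \left(-23\right)^{2} + \frac{1283}{7} \left(-23\right)} = \frac{1830}{-20 + 529 - \frac{29509}{7}} = \frac{1830}{- \frac{25946}{7}} = 1830 \left(- \frac{7}{25946}\right) = - \frac{6405}{12973}$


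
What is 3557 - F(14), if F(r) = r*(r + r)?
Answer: 3165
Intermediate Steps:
F(r) = 2*r**2 (F(r) = r*(2*r) = 2*r**2)
3557 - F(14) = 3557 - 2*14**2 = 3557 - 2*196 = 3557 - 1*392 = 3557 - 392 = 3165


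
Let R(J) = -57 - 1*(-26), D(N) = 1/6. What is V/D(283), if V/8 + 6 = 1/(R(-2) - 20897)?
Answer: -125569/436 ≈ -288.00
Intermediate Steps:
D(N) = 1/6
R(J) = -31 (R(J) = -57 + 26 = -31)
V = -125569/2616 (V = -48 + 8/(-31 - 20897) = -48 + 8/(-20928) = -48 + 8*(-1/20928) = -48 - 1/2616 = -125569/2616 ≈ -48.000)
V/D(283) = -125569/(2616*1/6) = -125569/2616*6 = -125569/436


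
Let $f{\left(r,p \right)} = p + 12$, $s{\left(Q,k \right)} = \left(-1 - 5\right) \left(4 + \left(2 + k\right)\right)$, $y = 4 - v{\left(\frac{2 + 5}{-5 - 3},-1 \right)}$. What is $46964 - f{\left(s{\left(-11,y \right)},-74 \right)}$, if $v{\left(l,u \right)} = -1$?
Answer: $47026$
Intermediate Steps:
$y = 5$ ($y = 4 - -1 = 4 + 1 = 5$)
$s{\left(Q,k \right)} = -36 - 6 k$ ($s{\left(Q,k \right)} = - 6 \left(6 + k\right) = -36 - 6 k$)
$f{\left(r,p \right)} = 12 + p$
$46964 - f{\left(s{\left(-11,y \right)},-74 \right)} = 46964 - \left(12 - 74\right) = 46964 - -62 = 46964 + 62 = 47026$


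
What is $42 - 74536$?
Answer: $-74494$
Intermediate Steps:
$42 - 74536 = -74494$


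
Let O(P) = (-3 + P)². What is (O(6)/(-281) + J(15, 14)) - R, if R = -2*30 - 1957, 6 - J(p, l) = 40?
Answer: 557214/281 ≈ 1983.0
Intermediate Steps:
J(p, l) = -34 (J(p, l) = 6 - 1*40 = 6 - 40 = -34)
R = -2017 (R = -60 - 1957 = -2017)
(O(6)/(-281) + J(15, 14)) - R = ((-3 + 6)²/(-281) - 34) - 1*(-2017) = (3²*(-1/281) - 34) + 2017 = (9*(-1/281) - 34) + 2017 = (-9/281 - 34) + 2017 = -9563/281 + 2017 = 557214/281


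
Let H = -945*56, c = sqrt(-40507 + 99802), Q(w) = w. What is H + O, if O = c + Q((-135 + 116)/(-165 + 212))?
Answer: -2487259/47 + sqrt(59295) ≈ -52677.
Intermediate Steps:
c = sqrt(59295) ≈ 243.51
O = -19/47 + sqrt(59295) (O = sqrt(59295) + (-135 + 116)/(-165 + 212) = sqrt(59295) - 19/47 = -19/47 + sqrt(59295) ≈ 243.10)
H = -52920
H + O = -52920 + (-19/47 + sqrt(59295)) = -2487259/47 + sqrt(59295)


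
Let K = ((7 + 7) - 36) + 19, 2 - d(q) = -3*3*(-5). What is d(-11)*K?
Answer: 129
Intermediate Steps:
d(q) = -43 (d(q) = 2 - (-3*3)*(-5) = 2 - (-9)*(-5) = 2 - 1*45 = 2 - 45 = -43)
K = -3 (K = (14 - 36) + 19 = -22 + 19 = -3)
d(-11)*K = -43*(-3) = 129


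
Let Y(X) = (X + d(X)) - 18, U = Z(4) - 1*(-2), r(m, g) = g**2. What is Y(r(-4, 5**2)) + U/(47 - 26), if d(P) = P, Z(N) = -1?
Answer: 25873/21 ≈ 1232.0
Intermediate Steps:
U = 1 (U = -1 - 1*(-2) = -1 + 2 = 1)
Y(X) = -18 + 2*X (Y(X) = (X + X) - 18 = 2*X - 18 = -18 + 2*X)
Y(r(-4, 5**2)) + U/(47 - 26) = (-18 + 2*(5**2)**2) + 1/(47 - 26) = (-18 + 2*25**2) + 1/21 = (-18 + 2*625) + 1*(1/21) = (-18 + 1250) + 1/21 = 1232 + 1/21 = 25873/21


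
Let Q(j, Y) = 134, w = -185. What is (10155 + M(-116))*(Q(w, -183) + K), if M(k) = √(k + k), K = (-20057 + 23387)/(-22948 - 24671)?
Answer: 194488560/143 + 38304*I*√58/143 ≈ 1.3601e+6 + 2040.0*I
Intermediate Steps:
K = -10/143 (K = 3330/(-47619) = 3330*(-1/47619) = -10/143 ≈ -0.069930)
M(k) = √2*√k (M(k) = √(2*k) = √2*√k)
(10155 + M(-116))*(Q(w, -183) + K) = (10155 + √2*√(-116))*(134 - 10/143) = (10155 + √2*(2*I*√29))*(19152/143) = (10155 + 2*I*√58)*(19152/143) = 194488560/143 + 38304*I*√58/143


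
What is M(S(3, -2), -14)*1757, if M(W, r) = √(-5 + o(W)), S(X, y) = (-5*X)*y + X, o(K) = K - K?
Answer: 1757*I*√5 ≈ 3928.8*I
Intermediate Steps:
o(K) = 0
S(X, y) = X - 5*X*y (S(X, y) = -5*X*y + X = X - 5*X*y)
M(W, r) = I*√5 (M(W, r) = √(-5 + 0) = √(-5) = I*√5)
M(S(3, -2), -14)*1757 = (I*√5)*1757 = 1757*I*√5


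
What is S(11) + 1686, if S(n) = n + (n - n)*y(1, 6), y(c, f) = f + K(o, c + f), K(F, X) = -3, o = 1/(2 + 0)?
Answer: 1697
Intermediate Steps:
o = ½ (o = 1/2 = ½ ≈ 0.50000)
y(c, f) = -3 + f (y(c, f) = f - 3 = -3 + f)
S(n) = n (S(n) = n + (n - n)*(-3 + 6) = n + 0*3 = n + 0 = n)
S(11) + 1686 = 11 + 1686 = 1697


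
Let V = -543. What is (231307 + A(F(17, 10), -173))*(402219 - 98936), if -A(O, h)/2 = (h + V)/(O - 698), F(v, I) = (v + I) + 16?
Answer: 45948785675799/655 ≈ 7.0151e+10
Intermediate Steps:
F(v, I) = 16 + I + v (F(v, I) = (I + v) + 16 = 16 + I + v)
A(O, h) = -2*(-543 + h)/(-698 + O) (A(O, h) = -2*(h - 543)/(O - 698) = -2*(-543 + h)/(-698 + O))
(231307 + A(F(17, 10), -173))*(402219 - 98936) = (231307 + 2*(543 - 1*(-173))/(-698 + (16 + 10 + 17)))*(402219 - 98936) = (231307 + 2*(543 + 173)/(-698 + 43))*303283 = (231307 + 2*716/(-655))*303283 = (231307 + 2*(-1/655)*716)*303283 = (231307 - 1432/655)*303283 = (151504653/655)*303283 = 45948785675799/655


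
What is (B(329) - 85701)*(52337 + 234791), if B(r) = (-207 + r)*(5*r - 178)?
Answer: 26781289944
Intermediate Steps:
B(r) = (-207 + r)*(-178 + 5*r)
(B(329) - 85701)*(52337 + 234791) = ((36846 - 1213*329 + 5*329**2) - 85701)*(52337 + 234791) = ((36846 - 399077 + 5*108241) - 85701)*287128 = ((36846 - 399077 + 541205) - 85701)*287128 = (178974 - 85701)*287128 = 93273*287128 = 26781289944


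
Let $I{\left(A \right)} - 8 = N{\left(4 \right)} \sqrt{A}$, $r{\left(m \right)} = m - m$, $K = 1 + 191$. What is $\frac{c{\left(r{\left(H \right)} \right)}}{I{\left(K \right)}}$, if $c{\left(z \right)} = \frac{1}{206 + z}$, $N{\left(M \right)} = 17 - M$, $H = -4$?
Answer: $- \frac{1}{833888} + \frac{13 \sqrt{3}}{833888} \approx 2.5803 \cdot 10^{-5}$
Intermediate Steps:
$K = 192$
$r{\left(m \right)} = 0$
$I{\left(A \right)} = 8 + 13 \sqrt{A}$ ($I{\left(A \right)} = 8 + \left(17 - 4\right) \sqrt{A} = 8 + 13 \sqrt{A}$)
$\frac{c{\left(r{\left(H \right)} \right)}}{I{\left(K \right)}} = \frac{1}{\left(206 + 0\right) \left(8 + 13 \sqrt{192}\right)} = \frac{1}{206 \left(8 + 13 \cdot 8 \sqrt{3}\right)} = \frac{1}{206 \left(8 + 104 \sqrt{3}\right)}$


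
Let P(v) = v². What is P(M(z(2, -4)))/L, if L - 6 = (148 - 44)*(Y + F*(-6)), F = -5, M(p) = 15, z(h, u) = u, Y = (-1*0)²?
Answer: 75/1042 ≈ 0.071977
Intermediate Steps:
Y = 0 (Y = 0² = 0)
L = 3126 (L = 6 + (148 - 44)*(0 - 5*(-6)) = 6 + 104*(0 + 30) = 6 + 104*30 = 6 + 3120 = 3126)
P(M(z(2, -4)))/L = 15²/3126 = 225*(1/3126) = 75/1042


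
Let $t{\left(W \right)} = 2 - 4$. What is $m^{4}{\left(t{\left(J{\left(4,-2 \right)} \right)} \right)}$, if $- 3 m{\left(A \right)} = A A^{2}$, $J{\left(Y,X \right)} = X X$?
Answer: $\frac{4096}{81} \approx 50.568$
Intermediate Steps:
$J{\left(Y,X \right)} = X^{2}$
$t{\left(W \right)} = -2$ ($t{\left(W \right)} = 2 - 4 = -2$)
$m{\left(A \right)} = - \frac{A^{3}}{3}$ ($m{\left(A \right)} = - \frac{A A^{2}}{3} = - \frac{A^{3}}{3}$)
$m^{4}{\left(t{\left(J{\left(4,-2 \right)} \right)} \right)} = \left(- \frac{\left(-2\right)^{3}}{3}\right)^{4} = \left(\left(- \frac{1}{3}\right) \left(-8\right)\right)^{4} = \left(\frac{8}{3}\right)^{4} = \frac{4096}{81}$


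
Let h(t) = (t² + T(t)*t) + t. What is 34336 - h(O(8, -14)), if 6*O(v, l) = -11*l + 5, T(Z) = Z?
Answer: 32905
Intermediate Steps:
O(v, l) = ⅚ - 11*l/6 (O(v, l) = (-11*l + 5)/6 = (5 - 11*l)/6 = ⅚ - 11*l/6)
h(t) = t + 2*t² (h(t) = (t² + t*t) + t = (t² + t²) + t = 2*t² + t = t + 2*t²)
34336 - h(O(8, -14)) = 34336 - (⅚ - 11/6*(-14))*(1 + 2*(⅚ - 11/6*(-14))) = 34336 - (⅚ + 77/3)*(1 + 2*(⅚ + 77/3)) = 34336 - 53*(1 + 2*(53/2))/2 = 34336 - 53*(1 + 53)/2 = 34336 - 53*54/2 = 34336 - 1*1431 = 34336 - 1431 = 32905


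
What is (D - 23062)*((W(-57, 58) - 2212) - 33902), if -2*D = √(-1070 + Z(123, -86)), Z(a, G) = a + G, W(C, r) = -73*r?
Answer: 930505576 + 20174*I*√1033 ≈ 9.3051e+8 + 6.484e+5*I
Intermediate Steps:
Z(a, G) = G + a
D = -I*√1033/2 (D = -√(-1070 + (-86 + 123))/2 = -√(-1070 + 37)/2 = -I*√1033/2 ≈ -16.07*I)
(D - 23062)*((W(-57, 58) - 2212) - 33902) = (-I*√1033/2 - 23062)*((-73*58 - 2212) - 33902) = (-23062 - I*√1033/2)*((-4234 - 2212) - 33902) = (-23062 - I*√1033/2)*(-6446 - 33902) = (-23062 - I*√1033/2)*(-40348) = 930505576 + 20174*I*√1033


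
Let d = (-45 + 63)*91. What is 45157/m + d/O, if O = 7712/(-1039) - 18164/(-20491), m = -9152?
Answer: -27120324893683/106128266816 ≈ -255.54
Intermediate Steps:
d = 1638 (d = 18*91 = 1638)
O = -139154196/21290149 (O = 7712*(-1/1039) - 18164*(-1/20491) = -7712/1039 + 18164/20491 = -139154196/21290149 ≈ -6.5361)
45157/m + d/O = 45157/(-9152) + 1638/(-139154196/21290149) = 45157*(-1/9152) + 1638*(-21290149/139154196) = -45157/9152 - 5812210677/23192366 = -27120324893683/106128266816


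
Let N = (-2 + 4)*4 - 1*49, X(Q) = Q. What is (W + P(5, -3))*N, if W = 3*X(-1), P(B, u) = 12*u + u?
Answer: 1722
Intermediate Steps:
P(B, u) = 13*u
N = -41 (N = 2*4 - 49 = 8 - 49 = -41)
W = -3 (W = 3*(-1) = -3)
(W + P(5, -3))*N = (-3 + 13*(-3))*(-41) = (-3 - 39)*(-41) = -42*(-41) = 1722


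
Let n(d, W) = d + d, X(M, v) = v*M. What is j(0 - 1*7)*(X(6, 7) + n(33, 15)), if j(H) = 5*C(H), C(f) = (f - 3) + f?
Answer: -9180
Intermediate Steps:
C(f) = -3 + 2*f (C(f) = (-3 + f) + f = -3 + 2*f)
j(H) = -15 + 10*H (j(H) = 5*(-3 + 2*H) = -15 + 10*H)
X(M, v) = M*v
n(d, W) = 2*d
j(0 - 1*7)*(X(6, 7) + n(33, 15)) = (-15 + 10*(0 - 1*7))*(6*7 + 2*33) = (-15 + 10*(0 - 7))*(42 + 66) = (-15 + 10*(-7))*108 = (-15 - 70)*108 = -85*108 = -9180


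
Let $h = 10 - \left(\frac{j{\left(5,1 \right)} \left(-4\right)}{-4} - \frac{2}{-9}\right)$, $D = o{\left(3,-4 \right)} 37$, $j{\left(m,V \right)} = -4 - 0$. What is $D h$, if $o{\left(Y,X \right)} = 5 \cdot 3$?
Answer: $\frac{22940}{3} \approx 7646.7$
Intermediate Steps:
$j{\left(m,V \right)} = -4$ ($j{\left(m,V \right)} = -4 + 0 = -4$)
$o{\left(Y,X \right)} = 15$
$D = 555$ ($D = 15 \cdot 37 = 555$)
$h = \frac{124}{9}$ ($h = 10 - \left(\frac{\left(-4\right) \left(-4\right)}{-4} - \frac{2}{-9}\right) = 10 - \left(16 \left(- \frac{1}{4}\right) - - \frac{2}{9}\right) = 10 - \left(-4 + \frac{2}{9}\right) = 10 - - \frac{34}{9} = 10 + \frac{34}{9} = \frac{124}{9} \approx 13.778$)
$D h = 555 \cdot \frac{124}{9} = \frac{22940}{3}$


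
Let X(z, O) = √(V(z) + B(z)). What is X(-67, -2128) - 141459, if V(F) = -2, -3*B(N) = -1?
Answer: -141459 + I*√15/3 ≈ -1.4146e+5 + 1.291*I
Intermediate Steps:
B(N) = ⅓ (B(N) = -⅓*(-1) = ⅓)
X(z, O) = I*√15/3 (X(z, O) = √(-2 + ⅓) = √(-5/3) = I*√15/3)
X(-67, -2128) - 141459 = I*√15/3 - 141459 = -141459 + I*√15/3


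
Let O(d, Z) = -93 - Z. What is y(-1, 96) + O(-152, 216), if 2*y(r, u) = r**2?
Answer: -617/2 ≈ -308.50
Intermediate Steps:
y(r, u) = r**2/2
y(-1, 96) + O(-152, 216) = (1/2)*(-1)**2 + (-93 - 1*216) = (1/2)*1 + (-93 - 216) = 1/2 - 309 = -617/2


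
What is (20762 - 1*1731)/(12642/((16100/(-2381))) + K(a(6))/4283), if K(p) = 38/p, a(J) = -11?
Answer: -1031098628450/101295019559 ≈ -10.179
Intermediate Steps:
(20762 - 1*1731)/(12642/((16100/(-2381))) + K(a(6))/4283) = (20762 - 1*1731)/(12642/((16100/(-2381))) + (38/(-11))/4283) = (20762 - 1731)/(12642/((16100*(-1/2381))) + (38*(-1/11))*(1/4283)) = 19031/(12642/(-16100/2381) - 38/11*1/4283) = 19031/(12642*(-2381/16100) - 38/47113) = 19031/(-2150043/1150 - 38/47113) = 19031/(-101295019559/54179950) = 19031*(-54179950/101295019559) = -1031098628450/101295019559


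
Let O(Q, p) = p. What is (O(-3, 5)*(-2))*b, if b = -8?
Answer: 80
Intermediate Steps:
(O(-3, 5)*(-2))*b = (5*(-2))*(-8) = -10*(-8) = 80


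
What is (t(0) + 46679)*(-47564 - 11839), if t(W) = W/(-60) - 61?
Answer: -2769249054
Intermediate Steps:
t(W) = -61 - W/60 (t(W) = W*(-1/60) - 61 = -W/60 - 61 = -61 - W/60)
(t(0) + 46679)*(-47564 - 11839) = ((-61 - 1/60*0) + 46679)*(-47564 - 11839) = ((-61 + 0) + 46679)*(-59403) = (-61 + 46679)*(-59403) = 46618*(-59403) = -2769249054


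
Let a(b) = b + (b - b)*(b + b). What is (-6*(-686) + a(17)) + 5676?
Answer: 9809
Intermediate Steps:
a(b) = b (a(b) = b + 0*(2*b) = b + 0 = b)
(-6*(-686) + a(17)) + 5676 = (-6*(-686) + 17) + 5676 = (4116 + 17) + 5676 = 4133 + 5676 = 9809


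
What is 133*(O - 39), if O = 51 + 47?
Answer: 7847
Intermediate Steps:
O = 98
133*(O - 39) = 133*(98 - 39) = 133*59 = 7847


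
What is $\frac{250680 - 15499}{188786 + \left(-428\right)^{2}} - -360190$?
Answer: $\frac{133980109481}{371970} \approx 3.6019 \cdot 10^{5}$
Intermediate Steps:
$\frac{250680 - 15499}{188786 + \left(-428\right)^{2}} - -360190 = \frac{235181}{188786 + 183184} + 360190 = \frac{235181}{371970} + 360190 = \frac{133980109481}{371970}$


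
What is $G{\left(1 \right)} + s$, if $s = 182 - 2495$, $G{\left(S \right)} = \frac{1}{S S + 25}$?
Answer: $- \frac{60137}{26} \approx -2313.0$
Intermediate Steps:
$G{\left(S \right)} = \frac{1}{25 + S^{2}}$ ($G{\left(S \right)} = \frac{1}{S^{2} + 25} = \frac{1}{25 + S^{2}}$)
$s = -2313$
$G{\left(1 \right)} + s = \frac{1}{25 + 1^{2}} - 2313 = \frac{1}{25 + 1} - 2313 = \frac{1}{26} - 2313 = - \frac{60137}{26}$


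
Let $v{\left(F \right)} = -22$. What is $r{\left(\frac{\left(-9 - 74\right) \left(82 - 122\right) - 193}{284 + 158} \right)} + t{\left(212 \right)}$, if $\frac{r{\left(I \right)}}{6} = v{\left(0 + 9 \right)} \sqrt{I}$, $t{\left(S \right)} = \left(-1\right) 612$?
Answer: $-612 - \frac{66 \sqrt{1382134}}{221} \approx -963.1$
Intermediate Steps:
$t{\left(S \right)} = -612$
$r{\left(I \right)} = - 132 \sqrt{I}$ ($r{\left(I \right)} = 6 \left(- 22 \sqrt{I}\right) = - 132 \sqrt{I}$)
$r{\left(\frac{\left(-9 - 74\right) \left(82 - 122\right) - 193}{284 + 158} \right)} + t{\left(212 \right)} = - 132 \sqrt{\frac{\left(-9 - 74\right) \left(82 - 122\right) - 193}{284 + 158}} - 612 = - 132 \sqrt{\frac{\left(-83\right) \left(-40\right) - 193}{442}} - 612 = - 132 \sqrt{\left(3320 - 193\right) \frac{1}{442}} - 612 = - 132 \sqrt{3127 \cdot \frac{1}{442}} - 612 = - 132 \sqrt{\frac{3127}{442}} - 612 = - 132 \frac{\sqrt{1382134}}{442} - 612 = - \frac{66 \sqrt{1382134}}{221} - 612 = -612 - \frac{66 \sqrt{1382134}}{221}$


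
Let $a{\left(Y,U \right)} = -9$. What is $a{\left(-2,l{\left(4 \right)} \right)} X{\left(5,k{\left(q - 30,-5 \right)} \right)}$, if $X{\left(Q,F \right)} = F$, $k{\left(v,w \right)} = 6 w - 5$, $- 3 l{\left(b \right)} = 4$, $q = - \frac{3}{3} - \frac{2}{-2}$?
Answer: $315$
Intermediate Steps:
$q = 0$ ($q = \left(-3\right) \frac{1}{3} - -1 = -1 + 1 = 0$)
$l{\left(b \right)} = - \frac{4}{3}$ ($l{\left(b \right)} = \left(- \frac{1}{3}\right) 4 = - \frac{4}{3}$)
$k{\left(v,w \right)} = -5 + 6 w$
$a{\left(-2,l{\left(4 \right)} \right)} X{\left(5,k{\left(q - 30,-5 \right)} \right)} = - 9 \left(-5 + 6 \left(-5\right)\right) = - 9 \left(-5 - 30\right) = \left(-9\right) \left(-35\right) = 315$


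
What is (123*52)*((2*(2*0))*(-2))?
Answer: 0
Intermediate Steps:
(123*52)*((2*(2*0))*(-2)) = 6396*((2*0)*(-2)) = 6396*(0*(-2)) = 6396*0 = 0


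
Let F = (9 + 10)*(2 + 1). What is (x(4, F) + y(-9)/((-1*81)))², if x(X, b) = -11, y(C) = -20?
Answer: 758641/6561 ≈ 115.63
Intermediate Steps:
F = 57 (F = 19*3 = 57)
(x(4, F) + y(-9)/((-1*81)))² = (-11 - 20/((-1*81)))² = (-11 - 20/(-81))² = (-11 - 20*(-1/81))² = (-11 + 20/81)² = (-871/81)² = 758641/6561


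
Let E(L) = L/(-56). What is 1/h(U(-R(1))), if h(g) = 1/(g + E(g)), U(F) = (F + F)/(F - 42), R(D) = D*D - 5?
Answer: -55/266 ≈ -0.20677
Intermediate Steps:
R(D) = -5 + D² (R(D) = D² - 5 = -5 + D²)
E(L) = -L/56 (E(L) = L*(-1/56) = -L/56)
U(F) = 2*F/(-42 + F) (U(F) = (2*F)/(-42 + F) = 2*F/(-42 + F))
h(g) = 56/(55*g) (h(g) = 1/(g - g/56) = 1/(55*g/56) = 56/(55*g))
1/h(U(-R(1))) = 1/(56/(55*((2*(-(-5 + 1²))/(-42 - (-5 + 1²)))))) = 1/(56/(55*((2*(-(-5 + 1))/(-42 - (-5 + 1)))))) = 1/(56/(55*((2*(-1*(-4))/(-42 - 1*(-4)))))) = 1/(56/(55*((2*4/(-42 + 4))))) = 1/(56/(55*((2*4/(-38))))) = 1/(56/(55*((2*4*(-1/38))))) = 1/(56/(55*(-4/19))) = 1/((56/55)*(-19/4)) = 1/(-266/55) = -55/266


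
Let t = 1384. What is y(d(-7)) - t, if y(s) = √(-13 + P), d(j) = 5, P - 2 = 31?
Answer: -1384 + 2*√5 ≈ -1379.5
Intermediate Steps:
P = 33 (P = 2 + 31 = 33)
y(s) = 2*√5 (y(s) = √(-13 + 33) = √20 = 2*√5)
y(d(-7)) - t = 2*√5 - 1*1384 = 2*√5 - 1384 = -1384 + 2*√5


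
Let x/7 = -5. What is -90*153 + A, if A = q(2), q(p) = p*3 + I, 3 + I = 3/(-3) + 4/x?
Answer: -481884/35 ≈ -13768.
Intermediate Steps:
x = -35 (x = 7*(-5) = -35)
I = -144/35 (I = -3 + (3/(-3) + 4/(-35)) = -3 + (3*(-⅓) + 4*(-1/35)) = -3 + (-1 - 4/35) = -3 - 39/35 = -144/35 ≈ -4.1143)
q(p) = -144/35 + 3*p (q(p) = p*3 - 144/35 = 3*p - 144/35 = -144/35 + 3*p)
A = 66/35 (A = -144/35 + 3*2 = -144/35 + 6 = 66/35 ≈ 1.8857)
-90*153 + A = -90*153 + 66/35 = -13770 + 66/35 = -481884/35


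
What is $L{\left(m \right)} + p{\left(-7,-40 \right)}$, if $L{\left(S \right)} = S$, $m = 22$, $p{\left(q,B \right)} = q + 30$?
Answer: $45$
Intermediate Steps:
$p{\left(q,B \right)} = 30 + q$
$L{\left(m \right)} + p{\left(-7,-40 \right)} = 22 + \left(30 - 7\right) = 22 + 23 = 45$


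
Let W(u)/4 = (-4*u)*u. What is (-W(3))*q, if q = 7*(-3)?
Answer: -3024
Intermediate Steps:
W(u) = -16*u**2 (W(u) = 4*((-4*u)*u) = 4*(-4*u**2) = -16*u**2)
q = -21
(-W(3))*q = -(-16)*3**2*(-21) = -(-16)*9*(-21) = -1*(-144)*(-21) = 144*(-21) = -3024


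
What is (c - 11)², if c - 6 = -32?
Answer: 1369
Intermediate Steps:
c = -26 (c = 6 - 32 = -26)
(c - 11)² = (-26 - 11)² = (-37)² = 1369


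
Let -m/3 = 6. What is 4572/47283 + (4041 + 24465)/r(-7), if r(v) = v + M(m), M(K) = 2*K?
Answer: -449217534/677723 ≈ -662.83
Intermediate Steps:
m = -18 (m = -3*6 = -18)
r(v) = -36 + v (r(v) = v + 2*(-18) = v - 36 = -36 + v)
4572/47283 + (4041 + 24465)/r(-7) = 4572/47283 + (4041 + 24465)/(-36 - 7) = 4572*(1/47283) + 28506/(-43) = 1524/15761 + 28506*(-1/43) = 1524/15761 - 28506/43 = -449217534/677723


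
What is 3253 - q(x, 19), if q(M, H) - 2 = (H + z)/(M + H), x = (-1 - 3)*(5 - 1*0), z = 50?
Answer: 3320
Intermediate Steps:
x = -20 (x = -4*(5 + 0) = -4*5 = -20)
q(M, H) = 2 + (50 + H)/(H + M) (q(M, H) = 2 + (H + 50)/(M + H) = 2 + (50 + H)/(H + M))
3253 - q(x, 19) = 3253 - (50 + 2*(-20) + 3*19)/(19 - 20) = 3253 - (50 - 40 + 57)/(-1) = 3253 - (-1)*67 = 3253 - 1*(-67) = 3253 + 67 = 3320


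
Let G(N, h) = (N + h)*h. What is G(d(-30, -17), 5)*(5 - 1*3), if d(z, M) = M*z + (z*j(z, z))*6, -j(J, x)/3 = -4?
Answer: -16450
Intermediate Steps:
j(J, x) = 12 (j(J, x) = -3*(-4) = 12)
d(z, M) = 72*z + M*z (d(z, M) = M*z + (z*12)*6 = M*z + (12*z)*6 = M*z + 72*z = 72*z + M*z)
G(N, h) = h*(N + h)
G(d(-30, -17), 5)*(5 - 1*3) = (5*(-30*(72 - 17) + 5))*(5 - 1*3) = (5*(-30*55 + 5))*(5 - 3) = (5*(-1650 + 5))*2 = (5*(-1645))*2 = -8225*2 = -16450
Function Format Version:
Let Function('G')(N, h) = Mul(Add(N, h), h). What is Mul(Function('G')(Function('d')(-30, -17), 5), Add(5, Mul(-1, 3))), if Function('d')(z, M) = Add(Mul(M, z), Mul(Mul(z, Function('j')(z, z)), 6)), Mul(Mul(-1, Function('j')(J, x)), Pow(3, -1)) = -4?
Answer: -16450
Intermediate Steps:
Function('j')(J, x) = 12 (Function('j')(J, x) = Mul(-3, -4) = 12)
Function('d')(z, M) = Add(Mul(72, z), Mul(M, z)) (Function('d')(z, M) = Add(Mul(M, z), Mul(Mul(z, 12), 6)) = Add(Mul(M, z), Mul(Mul(12, z), 6)) = Add(Mul(M, z), Mul(72, z)) = Add(Mul(72, z), Mul(M, z)))
Function('G')(N, h) = Mul(h, Add(N, h))
Mul(Function('G')(Function('d')(-30, -17), 5), Add(5, Mul(-1, 3))) = Mul(Mul(5, Add(Mul(-30, Add(72, -17)), 5)), Add(5, Mul(-1, 3))) = Mul(Mul(5, Add(Mul(-30, 55), 5)), Add(5, -3)) = Mul(Mul(5, Add(-1650, 5)), 2) = Mul(Mul(5, -1645), 2) = Mul(-8225, 2) = -16450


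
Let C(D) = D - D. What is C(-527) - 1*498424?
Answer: -498424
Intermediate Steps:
C(D) = 0
C(-527) - 1*498424 = 0 - 1*498424 = 0 - 498424 = -498424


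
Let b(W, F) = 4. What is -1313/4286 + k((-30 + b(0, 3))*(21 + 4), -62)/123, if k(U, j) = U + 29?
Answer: -941035/175726 ≈ -5.3551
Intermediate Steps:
k(U, j) = 29 + U
-1313/4286 + k((-30 + b(0, 3))*(21 + 4), -62)/123 = -1313/4286 + (29 + (-30 + 4)*(21 + 4))/123 = -1313*1/4286 + (29 - 26*25)*(1/123) = -1313/4286 + (29 - 650)*(1/123) = -1313/4286 - 621*1/123 = -1313/4286 - 207/41 = -941035/175726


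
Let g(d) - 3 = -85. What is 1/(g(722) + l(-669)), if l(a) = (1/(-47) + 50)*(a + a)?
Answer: -47/3146816 ≈ -1.4936e-5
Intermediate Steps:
g(d) = -82 (g(d) = 3 - 85 = -82)
l(a) = 4698*a/47 (l(a) = (-1/47 + 50)*(2*a) = 2349*(2*a)/47 = 4698*a/47)
1/(g(722) + l(-669)) = 1/(-82 + (4698/47)*(-669)) = 1/(-82 - 3142962/47) = 1/(-3146816/47) = -47/3146816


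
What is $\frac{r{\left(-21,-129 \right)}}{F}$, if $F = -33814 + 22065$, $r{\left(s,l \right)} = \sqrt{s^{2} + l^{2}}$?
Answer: $- \frac{3 \sqrt{1898}}{11749} \approx -0.011124$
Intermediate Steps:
$r{\left(s,l \right)} = \sqrt{l^{2} + s^{2}}$
$F = -11749$
$\frac{r{\left(-21,-129 \right)}}{F} = \frac{\sqrt{\left(-129\right)^{2} + \left(-21\right)^{2}}}{-11749} = \sqrt{16641 + 441} \left(- \frac{1}{11749}\right) = \sqrt{17082} \left(- \frac{1}{11749}\right) = 3 \sqrt{1898} \left(- \frac{1}{11749}\right) = - \frac{3 \sqrt{1898}}{11749}$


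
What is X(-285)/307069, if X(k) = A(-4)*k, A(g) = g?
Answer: 1140/307069 ≈ 0.0037125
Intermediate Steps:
X(k) = -4*k
X(-285)/307069 = -4*(-285)/307069 = 1140*(1/307069) = 1140/307069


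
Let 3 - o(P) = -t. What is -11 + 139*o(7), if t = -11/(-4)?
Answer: 3153/4 ≈ 788.25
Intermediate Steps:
t = 11/4 (t = -11*(-¼) = 11/4 ≈ 2.7500)
o(P) = 23/4 (o(P) = 3 - (-1)*11/4 = 3 - 1*(-11/4) = 3 + 11/4 = 23/4)
-11 + 139*o(7) = -11 + 139*(23/4) = -11 + 3197/4 = 3153/4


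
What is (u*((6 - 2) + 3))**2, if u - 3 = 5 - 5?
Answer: 441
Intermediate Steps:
u = 3 (u = 3 + (5 - 5) = 3 + 0 = 3)
(u*((6 - 2) + 3))**2 = (3*((6 - 2) + 3))**2 = (3*(4 + 3))**2 = (3*7)**2 = 21**2 = 441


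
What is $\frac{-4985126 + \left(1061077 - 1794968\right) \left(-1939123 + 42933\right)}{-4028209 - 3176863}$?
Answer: $- \frac{347897947541}{1801268} \approx -1.9314 \cdot 10^{5}$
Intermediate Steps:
$\frac{-4985126 + \left(1061077 - 1794968\right) \left(-1939123 + 42933\right)}{-4028209 - 3176863} = \frac{-4985126 + \left(1061077 - 1794968\right) \left(-1896190\right)}{-7205072} = \left(-4985126 - -1391596775290\right) \left(- \frac{1}{7205072}\right) = \left(-4985126 + 1391596775290\right) \left(- \frac{1}{7205072}\right) = 1391591790164 \left(- \frac{1}{7205072}\right) = - \frac{347897947541}{1801268}$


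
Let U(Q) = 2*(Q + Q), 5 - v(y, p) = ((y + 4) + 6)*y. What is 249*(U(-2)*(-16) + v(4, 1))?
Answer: 19173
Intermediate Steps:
v(y, p) = 5 - y*(10 + y) (v(y, p) = 5 - ((y + 4) + 6)*y = 5 - ((4 + y) + 6)*y = 5 - (10 + y)*y = 5 - y*(10 + y))
U(Q) = 4*Q (U(Q) = 2*(2*Q) = 4*Q)
249*(U(-2)*(-16) + v(4, 1)) = 249*((4*(-2))*(-16) + (5 - 1*4**2 - 10*4)) = 249*(-8*(-16) + (5 - 1*16 - 40)) = 249*(128 + (5 - 16 - 40)) = 249*(128 - 51) = 249*77 = 19173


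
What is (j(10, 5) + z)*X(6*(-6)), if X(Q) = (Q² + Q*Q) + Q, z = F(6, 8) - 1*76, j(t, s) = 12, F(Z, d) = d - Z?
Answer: -158472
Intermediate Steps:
z = -74 (z = (8 - 1*6) - 1*76 = (8 - 6) - 76 = 2 - 76 = -74)
X(Q) = Q + 2*Q² (X(Q) = (Q² + Q²) + Q = 2*Q² + Q = Q + 2*Q²)
(j(10, 5) + z)*X(6*(-6)) = (12 - 74)*((6*(-6))*(1 + 2*(6*(-6)))) = -(-2232)*(1 + 2*(-36)) = -(-2232)*(1 - 72) = -(-2232)*(-71) = -62*2556 = -158472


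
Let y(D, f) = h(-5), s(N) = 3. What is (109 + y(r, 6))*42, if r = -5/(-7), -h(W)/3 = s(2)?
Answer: 4200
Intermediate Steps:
h(W) = -9 (h(W) = -3*3 = -9)
r = 5/7 (r = -5*(-1/7) = 5/7 ≈ 0.71429)
y(D, f) = -9
(109 + y(r, 6))*42 = (109 - 9)*42 = 100*42 = 4200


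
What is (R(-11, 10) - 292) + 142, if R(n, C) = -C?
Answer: -160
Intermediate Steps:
(R(-11, 10) - 292) + 142 = (-1*10 - 292) + 142 = (-10 - 292) + 142 = -302 + 142 = -160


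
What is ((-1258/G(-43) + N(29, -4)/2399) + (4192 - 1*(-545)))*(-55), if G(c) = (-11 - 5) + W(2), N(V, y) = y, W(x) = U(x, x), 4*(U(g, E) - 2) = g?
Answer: -17207601235/64773 ≈ -2.6566e+5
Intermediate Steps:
U(g, E) = 2 + g/4
W(x) = 2 + x/4
G(c) = -27/2 (G(c) = (-11 - 5) + (2 + (¼)*2) = -16 + (2 + ½) = -16 + 5/2 = -27/2)
((-1258/G(-43) + N(29, -4)/2399) + (4192 - 1*(-545)))*(-55) = ((-1258/(-27/2) - 4/2399) + (4192 - 1*(-545)))*(-55) = ((-1258*(-2/27) - 4*1/2399) + (4192 + 545))*(-55) = ((2516/27 - 4/2399) + 4737)*(-55) = (6035776/64773 + 4737)*(-55) = (312865477/64773)*(-55) = -17207601235/64773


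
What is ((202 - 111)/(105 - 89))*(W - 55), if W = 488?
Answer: 39403/16 ≈ 2462.7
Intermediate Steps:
((202 - 111)/(105 - 89))*(W - 55) = ((202 - 111)/(105 - 89))*(488 - 55) = (91/16)*433 = 39403/16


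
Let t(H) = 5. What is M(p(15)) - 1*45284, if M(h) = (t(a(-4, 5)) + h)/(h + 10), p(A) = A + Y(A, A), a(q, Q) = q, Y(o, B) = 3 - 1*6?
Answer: -996231/22 ≈ -45283.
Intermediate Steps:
Y(o, B) = -3 (Y(o, B) = 3 - 6 = -3)
p(A) = -3 + A (p(A) = A - 3 = -3 + A)
M(h) = (5 + h)/(10 + h) (M(h) = (5 + h)/(h + 10) = (5 + h)/(10 + h))
M(p(15)) - 1*45284 = (5 + (-3 + 15))/(10 + (-3 + 15)) - 1*45284 = (5 + 12)/(10 + 12) - 45284 = 17/22 - 45284 = -996231/22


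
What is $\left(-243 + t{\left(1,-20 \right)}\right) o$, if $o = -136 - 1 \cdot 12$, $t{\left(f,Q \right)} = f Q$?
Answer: $38924$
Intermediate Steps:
$t{\left(f,Q \right)} = Q f$
$o = -148$ ($o = -136 - 12 = -148$)
$\left(-243 + t{\left(1,-20 \right)}\right) o = \left(-243 - 20\right) \left(-148\right) = \left(-263\right) \left(-148\right) = 38924$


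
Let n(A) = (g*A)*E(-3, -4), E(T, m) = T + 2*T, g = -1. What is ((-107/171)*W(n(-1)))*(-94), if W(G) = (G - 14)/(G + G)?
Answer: 115667/1539 ≈ 75.157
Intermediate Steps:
E(T, m) = 3*T
n(A) = 9*A (n(A) = (-A)*(3*(-3)) = -A*(-9) = 9*A)
W(G) = (-14 + G)/(2*G) (W(G) = (-14 + G)/((2*G)) = (-14 + G)*(1/(2*G)) = (-14 + G)/(2*G))
((-107/171)*W(n(-1)))*(-94) = ((-107/171)*((-14 + 9*(-1))/(2*((9*(-1))))))*(-94) = ((-107*1/171)*((½)*(-14 - 9)/(-9)))*(-94) = -107*(-1)*(-23)/(342*9)*(-94) = -107/171*23/18*(-94) = -2461/3078*(-94) = 115667/1539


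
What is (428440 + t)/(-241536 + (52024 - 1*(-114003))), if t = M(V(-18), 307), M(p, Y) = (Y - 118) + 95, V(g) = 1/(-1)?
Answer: -428724/75509 ≈ -5.6778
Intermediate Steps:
V(g) = -1
M(p, Y) = -23 + Y (M(p, Y) = (-118 + Y) + 95 = -23 + Y)
t = 284 (t = -23 + 307 = 284)
(428440 + t)/(-241536 + (52024 - 1*(-114003))) = (428440 + 284)/(-241536 + (52024 - 1*(-114003))) = 428724/(-241536 + (52024 + 114003)) = 428724/(-241536 + 166027) = 428724/(-75509) = 428724*(-1/75509) = -428724/75509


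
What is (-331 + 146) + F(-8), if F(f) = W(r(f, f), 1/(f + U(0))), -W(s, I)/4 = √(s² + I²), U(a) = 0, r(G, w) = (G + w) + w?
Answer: -185 - √36865/2 ≈ -281.00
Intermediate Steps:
r(G, w) = G + 2*w
W(s, I) = -4*√(I² + s²) (W(s, I) = -4*√(s² + I²) = -4*√(I² + s²))
F(f) = -4*√(f⁻² + 9*f²) (F(f) = -4*√((1/(f + 0))² + (f + 2*f)²) = -4*√((1/f)² + (3*f)²) = -4*√(f⁻² + 9*f²))
(-331 + 146) + F(-8) = (-331 + 146) - 4*√(1 + 9*(-8)⁴)/8 = -185 - 4*√(1 + 9*4096)/8 = -185 - 4*√(1 + 36864)/8 = -185 - 4*√36865/8 = -185 - √36865/2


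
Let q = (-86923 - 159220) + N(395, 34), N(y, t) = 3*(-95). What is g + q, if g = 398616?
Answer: 152188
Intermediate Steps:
N(y, t) = -285
q = -246428 (q = (-86923 - 159220) - 285 = -246143 - 285 = -246428)
g + q = 398616 - 246428 = 152188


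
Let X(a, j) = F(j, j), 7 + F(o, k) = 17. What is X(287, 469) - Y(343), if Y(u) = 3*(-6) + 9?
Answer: 19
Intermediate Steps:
F(o, k) = 10 (F(o, k) = -7 + 17 = 10)
X(a, j) = 10
Y(u) = -9 (Y(u) = -18 + 9 = -9)
X(287, 469) - Y(343) = 10 - 1*(-9) = 10 + 9 = 19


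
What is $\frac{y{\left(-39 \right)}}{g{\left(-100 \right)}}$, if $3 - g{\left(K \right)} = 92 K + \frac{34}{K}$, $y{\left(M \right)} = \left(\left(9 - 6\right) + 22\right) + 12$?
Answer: $\frac{1850}{460167} \approx 0.0040203$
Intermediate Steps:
$y{\left(M \right)} = 37$ ($y{\left(M \right)} = \left(3 + 22\right) + 12 = 25 + 12 = 37$)
$g{\left(K \right)} = 3 - 92 K - \frac{34}{K}$ ($g{\left(K \right)} = 3 - \left(92 K + \frac{34}{K}\right) = 3 - \left(\frac{34}{K} + 92 K\right) = 3 - 92 K - \frac{34}{K}$)
$\frac{y{\left(-39 \right)}}{g{\left(-100 \right)}} = \frac{37}{3 - -9200 - \frac{34}{-100}} = \frac{37}{3 + 9200 - - \frac{17}{50}} = \frac{37}{3 + 9200 + \frac{17}{50}} = \frac{37}{\frac{460167}{50}} = 37 \cdot \frac{50}{460167} = \frac{1850}{460167}$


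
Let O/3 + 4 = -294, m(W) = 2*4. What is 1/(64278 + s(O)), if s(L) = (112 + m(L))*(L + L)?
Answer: -1/150282 ≈ -6.6542e-6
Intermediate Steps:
m(W) = 8
O = -894 (O = -12 + 3*(-294) = -12 - 882 = -894)
s(L) = 240*L (s(L) = (112 + 8)*(L + L) = 120*(2*L) = 240*L)
1/(64278 + s(O)) = 1/(64278 + 240*(-894)) = 1/(64278 - 214560) = 1/(-150282) = -1/150282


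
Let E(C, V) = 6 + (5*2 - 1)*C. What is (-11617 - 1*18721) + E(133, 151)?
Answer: -29135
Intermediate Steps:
E(C, V) = 6 + 9*C (E(C, V) = 6 + (10 - 1)*C = 6 + 9*C)
(-11617 - 1*18721) + E(133, 151) = (-11617 - 1*18721) + (6 + 9*133) = (-11617 - 18721) + (6 + 1197) = -30338 + 1203 = -29135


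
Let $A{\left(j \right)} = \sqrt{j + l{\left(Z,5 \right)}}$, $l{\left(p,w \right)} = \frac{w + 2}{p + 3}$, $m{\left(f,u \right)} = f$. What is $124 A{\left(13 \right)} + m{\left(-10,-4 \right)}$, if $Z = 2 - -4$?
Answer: $-10 + \frac{248 \sqrt{31}}{3} \approx 450.27$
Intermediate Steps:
$Z = 6$ ($Z = 2 + 4 = 6$)
$l{\left(p,w \right)} = \frac{2 + w}{3 + p}$
$A{\left(j \right)} = \sqrt{\frac{7}{9} + j}$ ($A{\left(j \right)} = \sqrt{j + \frac{2 + 5}{3 + 6}} = \sqrt{j + \frac{1}{9} \cdot 7} = \sqrt{j + \frac{7}{9}} = \sqrt{\frac{7}{9} + j}$)
$124 A{\left(13 \right)} + m{\left(-10,-4 \right)} = 124 \frac{\sqrt{7 + 9 \cdot 13}}{3} - 10 = 124 \frac{\sqrt{7 + 117}}{3} - 10 = 124 \frac{\sqrt{124}}{3} - 10 = 124 \frac{2 \sqrt{31}}{3} - 10 = \frac{248 \sqrt{31}}{3} - 10 = -10 + \frac{248 \sqrt{31}}{3}$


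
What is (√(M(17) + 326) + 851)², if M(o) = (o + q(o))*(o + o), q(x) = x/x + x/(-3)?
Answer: 2174839/3 + 3404*√1677/3 ≈ 7.7141e+5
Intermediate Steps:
q(x) = 1 - x/3 (q(x) = 1 + x*(-⅓) = 1 - x/3)
M(o) = 2*o*(1 + 2*o/3) (M(o) = (o + (1 - o/3))*(o + o) = (1 + 2*o/3)*(2*o) = 2*o*(1 + 2*o/3))
(√(M(17) + 326) + 851)² = (√((⅔)*17*(3 + 2*17) + 326) + 851)² = (√((⅔)*17*(3 + 34) + 326) + 851)² = (√((⅔)*17*37 + 326) + 851)² = (√(1258/3 + 326) + 851)² = (√(2236/3) + 851)² = (2*√1677/3 + 851)² = (851 + 2*√1677/3)²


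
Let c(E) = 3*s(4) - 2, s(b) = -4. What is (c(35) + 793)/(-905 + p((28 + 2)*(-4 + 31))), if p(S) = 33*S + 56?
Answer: 779/25881 ≈ 0.030099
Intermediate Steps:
p(S) = 56 + 33*S
c(E) = -14 (c(E) = 3*(-4) - 2 = -12 - 2 = -14)
(c(35) + 793)/(-905 + p((28 + 2)*(-4 + 31))) = (-14 + 793)/(-905 + (56 + 33*((28 + 2)*(-4 + 31)))) = 779/(-905 + (56 + 33*(30*27))) = 779/(-905 + (56 + 33*810)) = 779/(-905 + (56 + 26730)) = 779/(-905 + 26786) = 779/25881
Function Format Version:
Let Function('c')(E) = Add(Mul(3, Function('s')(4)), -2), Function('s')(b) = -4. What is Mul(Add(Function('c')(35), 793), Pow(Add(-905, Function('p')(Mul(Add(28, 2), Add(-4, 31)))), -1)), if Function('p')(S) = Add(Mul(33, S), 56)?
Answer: Rational(779, 25881) ≈ 0.030099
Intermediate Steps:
Function('p')(S) = Add(56, Mul(33, S))
Function('c')(E) = -14 (Function('c')(E) = Add(Mul(3, -4), -2) = Add(-12, -2) = -14)
Mul(Add(Function('c')(35), 793), Pow(Add(-905, Function('p')(Mul(Add(28, 2), Add(-4, 31)))), -1)) = Mul(Add(-14, 793), Pow(Add(-905, Add(56, Mul(33, Mul(Add(28, 2), Add(-4, 31))))), -1)) = Mul(779, Pow(Add(-905, Add(56, Mul(33, Mul(30, 27)))), -1)) = Mul(779, Pow(Add(-905, Add(56, Mul(33, 810))), -1)) = Mul(779, Pow(Add(-905, Add(56, 26730)), -1)) = Mul(779, Pow(Add(-905, 26786), -1)) = Mul(779, Pow(25881, -1)) = Mul(779, Rational(1, 25881)) = Rational(779, 25881)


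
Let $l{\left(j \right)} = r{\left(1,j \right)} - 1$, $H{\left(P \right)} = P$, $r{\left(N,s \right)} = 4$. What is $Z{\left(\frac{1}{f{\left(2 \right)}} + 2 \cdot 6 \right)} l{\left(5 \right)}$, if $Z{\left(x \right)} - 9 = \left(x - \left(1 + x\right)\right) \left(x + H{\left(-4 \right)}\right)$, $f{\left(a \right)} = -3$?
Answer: $4$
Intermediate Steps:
$l{\left(j \right)} = 3$ ($l{\left(j \right)} = 4 - 1 = 3$)
$Z{\left(x \right)} = 13 - x$ ($Z{\left(x \right)} = 9 + \left(x - \left(1 + x\right)\right) \left(x - 4\right) = 9 - \left(-4 + x\right) = 13 - x$)
$Z{\left(\frac{1}{f{\left(2 \right)}} + 2 \cdot 6 \right)} l{\left(5 \right)} = \left(13 - \left(\frac{1}{-3} + 2 \cdot 6\right)\right) 3 = \left(13 - \left(- \frac{1}{3} + 12\right)\right) 3 = \left(13 - \frac{35}{3}\right) 3 = \frac{4}{3} \cdot 3 = 4$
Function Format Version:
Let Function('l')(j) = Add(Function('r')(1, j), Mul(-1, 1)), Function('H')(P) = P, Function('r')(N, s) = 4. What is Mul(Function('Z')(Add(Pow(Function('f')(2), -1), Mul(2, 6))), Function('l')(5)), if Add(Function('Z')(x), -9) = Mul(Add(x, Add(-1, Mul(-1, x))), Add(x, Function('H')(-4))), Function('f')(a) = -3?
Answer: 4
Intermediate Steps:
Function('l')(j) = 3 (Function('l')(j) = Add(4, Mul(-1, 1)) = Add(4, -1) = 3)
Function('Z')(x) = Add(13, Mul(-1, x)) (Function('Z')(x) = Add(9, Mul(Add(x, Add(-1, Mul(-1, x))), Add(x, -4))) = Add(9, Mul(-1, Add(-4, x))) = Add(9, Add(4, Mul(-1, x))) = Add(13, Mul(-1, x)))
Mul(Function('Z')(Add(Pow(Function('f')(2), -1), Mul(2, 6))), Function('l')(5)) = Mul(Add(13, Mul(-1, Add(Pow(-3, -1), Mul(2, 6)))), 3) = Mul(Add(13, Mul(-1, Add(Rational(-1, 3), 12))), 3) = Mul(Add(13, Mul(-1, Rational(35, 3))), 3) = Mul(Add(13, Rational(-35, 3)), 3) = Mul(Rational(4, 3), 3) = 4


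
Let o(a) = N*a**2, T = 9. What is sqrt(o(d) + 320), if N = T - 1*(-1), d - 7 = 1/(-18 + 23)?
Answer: 4*sqrt(1310)/5 ≈ 28.955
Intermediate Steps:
d = 36/5 (d = 7 + 1/(-18 + 23) = 7 + 1/5 = 36/5 ≈ 7.2000)
N = 10 (N = 9 - 1*(-1) = 9 + 1 = 10)
o(a) = 10*a**2
sqrt(o(d) + 320) = sqrt(10*(36/5)**2 + 320) = sqrt(10*(1296/25) + 320) = sqrt(2592/5 + 320) = sqrt(4192/5) = 4*sqrt(1310)/5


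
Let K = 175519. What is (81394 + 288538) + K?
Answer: 545451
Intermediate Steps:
(81394 + 288538) + K = (81394 + 288538) + 175519 = 369932 + 175519 = 545451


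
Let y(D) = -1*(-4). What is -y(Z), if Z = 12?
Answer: -4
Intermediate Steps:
y(D) = 4
-y(Z) = -1*4 = -4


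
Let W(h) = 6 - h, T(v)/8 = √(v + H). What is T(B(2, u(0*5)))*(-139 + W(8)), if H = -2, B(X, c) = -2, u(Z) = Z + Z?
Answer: -2256*I ≈ -2256.0*I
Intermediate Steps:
u(Z) = 2*Z
T(v) = 8*√(-2 + v) (T(v) = 8*√(v - 2) = 8*√(-2 + v))
T(B(2, u(0*5)))*(-139 + W(8)) = (8*√(-2 - 2))*(-139 + (6 - 1*8)) = (8*√(-4))*(-139 + (6 - 8)) = (8*(2*I))*(-139 - 2) = (16*I)*(-141) = -2256*I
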